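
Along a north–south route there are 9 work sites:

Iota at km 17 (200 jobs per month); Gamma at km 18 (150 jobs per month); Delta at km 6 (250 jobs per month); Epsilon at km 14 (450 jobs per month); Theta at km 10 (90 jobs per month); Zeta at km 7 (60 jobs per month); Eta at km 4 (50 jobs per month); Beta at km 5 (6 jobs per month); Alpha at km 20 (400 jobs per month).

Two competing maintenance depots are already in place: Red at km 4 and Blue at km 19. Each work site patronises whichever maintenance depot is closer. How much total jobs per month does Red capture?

456

The indifferent point is the midpoint (4+19)/2 = 11.5; work sites left of it (closer to Red at 4) go to Red, those right go to Blue.
  Eta at 4 (w=50) → Red
  Beta at 5 (w=6) → Red
  Delta at 6 (w=250) → Red
  Zeta at 7 (w=60) → Red
  Theta at 10 (w=90) → Red
  Epsilon at 14 (w=450) → Blue
  Iota at 17 (w=200) → Blue
  Gamma at 18 (w=150) → Blue
  Alpha at 20 (w=400) → Blue
Red captures 456; Blue captures 1200.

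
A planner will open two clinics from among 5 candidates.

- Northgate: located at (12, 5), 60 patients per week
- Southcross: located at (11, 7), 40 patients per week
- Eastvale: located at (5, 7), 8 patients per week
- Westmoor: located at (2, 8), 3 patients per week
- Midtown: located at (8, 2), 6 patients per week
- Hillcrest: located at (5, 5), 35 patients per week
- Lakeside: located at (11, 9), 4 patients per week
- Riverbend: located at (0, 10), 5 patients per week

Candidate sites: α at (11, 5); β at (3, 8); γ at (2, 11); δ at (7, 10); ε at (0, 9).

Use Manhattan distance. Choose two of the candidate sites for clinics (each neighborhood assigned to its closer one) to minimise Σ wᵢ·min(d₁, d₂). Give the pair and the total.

Evaluate every pair (each demand assigned to the nearer of the two):
  {α, β}: total = 419
  {α, ε}: total = 472
  {α, γ}: total = 482
  {α, δ}: total = 498
  {β, δ}: total = 1181
  {δ, ε}: total = 1253
  {γ, δ}: total = 1263
  {β, ε}: total = 1389
  {β, γ}: total = 1399
  {γ, ε}: total = 1999
Best pair: {α, β} with total 419.

{α, β}, total 419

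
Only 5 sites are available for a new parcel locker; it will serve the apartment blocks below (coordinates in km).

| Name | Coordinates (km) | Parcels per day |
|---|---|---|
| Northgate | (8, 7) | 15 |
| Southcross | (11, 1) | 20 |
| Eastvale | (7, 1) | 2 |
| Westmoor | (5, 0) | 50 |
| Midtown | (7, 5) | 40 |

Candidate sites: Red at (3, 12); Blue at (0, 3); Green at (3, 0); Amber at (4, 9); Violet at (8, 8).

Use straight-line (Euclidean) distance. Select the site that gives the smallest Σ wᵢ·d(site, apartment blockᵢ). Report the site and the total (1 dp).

Total weighted distance at each candidate:
  Red (3, 12): total = 1332.3
  Blue (0, 3): total = 955.1
  Green (3, 0): total = 654.7
  Amber (4, 9): total = 949.5
  Violet (8, 8): total = 735.1
Minimum is at Green with total 654.7 km.

Green, total 654.7 km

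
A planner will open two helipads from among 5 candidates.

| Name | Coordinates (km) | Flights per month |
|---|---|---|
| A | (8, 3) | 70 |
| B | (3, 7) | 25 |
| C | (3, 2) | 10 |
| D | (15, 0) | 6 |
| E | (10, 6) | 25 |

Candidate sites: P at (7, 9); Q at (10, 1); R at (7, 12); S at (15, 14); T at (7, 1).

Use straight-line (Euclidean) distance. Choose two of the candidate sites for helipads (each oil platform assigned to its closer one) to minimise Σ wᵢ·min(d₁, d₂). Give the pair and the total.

{P, T}, total 464.0

Evaluate every pair (each demand assigned to the nearer of the two):
  {P, T}: total = 464.0
  {P, Q}: total = 517.2
  {Q, T}: total = 533.6
  {R, T}: total = 552.0
  {S, T}: total = 572.2
  {Q, R}: total = 584.4
  {Q, S}: total = 654.8
  {P, R}: total = 796.5
  {P, S}: total = 796.5
  {R, S}: total = 1153.4
Best pair: {P, T} with total 464.0.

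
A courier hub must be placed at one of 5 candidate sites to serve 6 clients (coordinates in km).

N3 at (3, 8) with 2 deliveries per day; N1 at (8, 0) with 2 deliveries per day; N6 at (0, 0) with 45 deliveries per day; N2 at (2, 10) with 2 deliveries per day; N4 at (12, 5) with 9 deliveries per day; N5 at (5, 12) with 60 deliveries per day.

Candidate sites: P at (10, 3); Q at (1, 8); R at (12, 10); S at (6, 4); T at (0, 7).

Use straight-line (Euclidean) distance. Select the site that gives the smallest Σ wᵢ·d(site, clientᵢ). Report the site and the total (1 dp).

Q, total 834.6 km

Total weighted distance at each candidate:
  P (10, 3): total = 1158.7
  Q (1, 8): total = 834.6
  R (12, 10): total = 1244.7
  S (6, 4): total = 896.3
  T (0, 7): total = 883.5
Minimum is at Q with total 834.6 km.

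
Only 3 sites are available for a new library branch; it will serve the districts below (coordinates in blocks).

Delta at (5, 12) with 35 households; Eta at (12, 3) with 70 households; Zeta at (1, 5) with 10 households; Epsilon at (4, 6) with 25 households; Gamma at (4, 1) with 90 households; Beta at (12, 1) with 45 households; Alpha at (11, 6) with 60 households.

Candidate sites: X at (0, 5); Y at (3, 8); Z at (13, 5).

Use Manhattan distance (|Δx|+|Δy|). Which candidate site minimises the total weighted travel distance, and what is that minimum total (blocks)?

Z, total 2680 blocks

Total weighted distance at each candidate:
  X (0, 5): total = 3695
  Y (3, 8): total = 3355
  Z (13, 5): total = 2680
Minimum is at Z with total 2680 blocks.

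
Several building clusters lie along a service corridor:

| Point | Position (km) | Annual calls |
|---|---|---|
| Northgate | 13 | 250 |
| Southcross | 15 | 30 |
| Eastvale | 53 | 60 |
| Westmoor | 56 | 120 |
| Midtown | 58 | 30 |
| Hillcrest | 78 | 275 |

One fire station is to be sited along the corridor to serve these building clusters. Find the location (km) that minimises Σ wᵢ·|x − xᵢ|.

For a sum of weighted absolute distances on a line, the optimum is the weighted median (not the mean). Total weight W = 765; half-weight = 382.5.
Sort by position and accumulate weight:
  km 13 (Northgate, w=250) → cum 250
  km 15 (Southcross, w=30) → cum 280
  km 53 (Eastvale, w=60) → cum 340
  km 56 (Westmoor, w=120) → cum 460  ≥ 382.5 → median here
  km 58 (Midtown, w=30) → cum 490
  km 78 (Hillcrest, w=275) → cum 765
Optimal location: km 56.

x = 56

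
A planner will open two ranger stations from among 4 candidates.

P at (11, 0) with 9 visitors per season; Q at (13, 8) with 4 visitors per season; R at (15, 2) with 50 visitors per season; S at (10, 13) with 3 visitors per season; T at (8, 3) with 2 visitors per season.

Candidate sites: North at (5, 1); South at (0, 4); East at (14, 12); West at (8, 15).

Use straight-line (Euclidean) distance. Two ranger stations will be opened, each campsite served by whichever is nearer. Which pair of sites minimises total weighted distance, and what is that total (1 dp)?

Evaluate every pair (each demand assigned to the nearer of the two):
  {North, East}: total = 593.3
  {North, West}: total = 607.3
  {North, South}: total = 646.0
  {South, East}: total = 652.8
  {East, West}: total = 660.4
  {South, West}: total = 902.6
Best pair: {North, East} with total 593.3.

{North, East}, total 593.3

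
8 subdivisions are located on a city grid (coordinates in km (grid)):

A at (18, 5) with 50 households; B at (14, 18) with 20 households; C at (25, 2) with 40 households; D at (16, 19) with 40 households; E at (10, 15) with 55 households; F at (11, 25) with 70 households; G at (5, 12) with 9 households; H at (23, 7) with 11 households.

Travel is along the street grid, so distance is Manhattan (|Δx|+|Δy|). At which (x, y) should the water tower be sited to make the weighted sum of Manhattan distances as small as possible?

Manhattan distance separates: Σwᵢ(|x−xᵢ|+|y−yᵢ|) = Σwᵢ|x−xᵢ| + Σwᵢ|y−yᵢ|, so x and y are optimised independently as 1-D weighted medians.
Total weight W = 295; half = 147.5.
x-coordinate, sorted with cumulative weight:
  x=5 (G, w=9) cum 9
  x=10 (E, w=55) cum 64
  x=11 (F, w=70) cum 134
  x=14 (B, w=20) cum 154  ← median
  x=16 (D, w=40) cum 194
  x=18 (A, w=50) cum 244
  x=23 (H, w=11) cum 255
  x=25 (C, w=40) cum 295
⇒ x* = 14
y-coordinate, sorted with cumulative weight:
  y=2 (C, w=40) cum 40
  y=5 (A, w=50) cum 90
  y=7 (H, w=11) cum 101
  y=12 (G, w=9) cum 110
  y=15 (E, w=55) cum 165  ← median
  y=18 (B, w=20) cum 185
  y=19 (D, w=40) cum 225
  y=25 (F, w=70) cum 295
⇒ y* = 15

(14, 15)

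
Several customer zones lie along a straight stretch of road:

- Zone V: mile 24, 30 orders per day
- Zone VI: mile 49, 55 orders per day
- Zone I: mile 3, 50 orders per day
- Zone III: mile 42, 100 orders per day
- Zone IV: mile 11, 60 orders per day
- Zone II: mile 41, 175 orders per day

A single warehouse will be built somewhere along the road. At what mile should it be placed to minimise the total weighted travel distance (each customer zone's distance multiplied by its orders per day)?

For a sum of weighted absolute distances on a line, the optimum is the weighted median (not the mean). Total weight W = 470; half-weight = 235.
Sort by position and accumulate weight:
  mile 3 (Zone I, w=50) → cum 50
  mile 11 (Zone IV, w=60) → cum 110
  mile 24 (Zone V, w=30) → cum 140
  mile 41 (Zone II, w=175) → cum 315  ≥ 235 → median here
  mile 42 (Zone III, w=100) → cum 415
  mile 49 (Zone VI, w=55) → cum 470
Optimal location: mile 41.

x = 41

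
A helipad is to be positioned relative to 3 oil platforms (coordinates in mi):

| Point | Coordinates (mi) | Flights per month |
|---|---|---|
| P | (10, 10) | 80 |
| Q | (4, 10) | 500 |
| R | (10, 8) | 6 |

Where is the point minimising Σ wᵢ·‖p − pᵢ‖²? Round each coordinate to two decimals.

The minimiser of Σwᵢ‖p−pᵢ‖² is the weighted centroid p* = (Σwᵢpᵢ)/(Σwᵢ).
Σwᵢ = 586.
Σwᵢxᵢ = 80·10 + 500·4 + 6·10 = 2860.
Σwᵢyᵢ = 80·10 + 500·10 + 6·8 = 5848.
x* = 2860/586 = 4.88, y* = 5848/586 = 9.98.

(4.88, 9.98)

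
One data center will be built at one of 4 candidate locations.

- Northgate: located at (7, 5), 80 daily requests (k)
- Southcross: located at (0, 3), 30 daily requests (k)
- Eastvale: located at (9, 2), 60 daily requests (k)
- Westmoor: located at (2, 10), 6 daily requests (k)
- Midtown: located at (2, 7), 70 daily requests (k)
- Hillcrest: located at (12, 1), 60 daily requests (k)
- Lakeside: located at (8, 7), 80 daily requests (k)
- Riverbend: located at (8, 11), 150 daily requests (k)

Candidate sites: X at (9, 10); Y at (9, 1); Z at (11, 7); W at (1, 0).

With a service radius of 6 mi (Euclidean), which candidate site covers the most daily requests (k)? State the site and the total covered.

Z, covering 370

Coverage radius r = 6 mi; a point is covered iff (Δx)²+(Δy)² ≤ 6² = 36.
  X (9, 10): covers {Northgate, Lakeside, Riverbend} → 310
  Y (9, 1): covers {Northgate, Eastvale, Hillcrest} → 200
  Z (11, 7): covers {Northgate, Eastvale, Lakeside, Riverbend} → 370
  W (1, 0): covers {Southcross} → 30
Maximum coverage at Z: 370 daily requests (k).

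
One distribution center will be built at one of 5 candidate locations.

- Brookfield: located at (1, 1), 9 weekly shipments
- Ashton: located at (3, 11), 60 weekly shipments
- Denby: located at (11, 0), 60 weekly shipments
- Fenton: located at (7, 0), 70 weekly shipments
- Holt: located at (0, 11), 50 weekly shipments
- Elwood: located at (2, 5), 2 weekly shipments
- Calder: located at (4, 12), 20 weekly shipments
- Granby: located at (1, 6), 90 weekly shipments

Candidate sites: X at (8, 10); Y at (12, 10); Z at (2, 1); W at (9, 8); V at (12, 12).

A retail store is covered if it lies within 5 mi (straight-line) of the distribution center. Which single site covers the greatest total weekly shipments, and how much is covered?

X, covering 20

Coverage radius r = 5 mi; a point is covered iff (Δx)²+(Δy)² ≤ 5² = 25.
  X (8, 10): covers {Calder} → 20
  Y (12, 10): covers {none} → 0
  Z (2, 1): covers {Brookfield, Elwood} → 11
  W (9, 8): covers {none} → 0
  V (12, 12): covers {none} → 0
Maximum coverage at X: 20 weekly shipments.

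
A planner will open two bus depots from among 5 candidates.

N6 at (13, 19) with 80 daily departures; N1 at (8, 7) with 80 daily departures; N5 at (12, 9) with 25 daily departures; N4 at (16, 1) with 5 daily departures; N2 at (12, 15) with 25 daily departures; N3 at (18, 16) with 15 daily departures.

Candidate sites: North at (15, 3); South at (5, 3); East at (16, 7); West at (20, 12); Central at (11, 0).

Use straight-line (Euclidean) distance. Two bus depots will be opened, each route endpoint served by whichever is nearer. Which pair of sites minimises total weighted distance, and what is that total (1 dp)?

{South, West}, total 1742.1

Evaluate every pair (each demand assigned to the nearer of the two):
  {South, West}: total = 1742.1
  {East, West}: total = 1854.4
  {South, East}: total = 1893.2
  {North, West}: total = 1896.5
  {West, Central}: total = 1921.0
  {East, Central}: total = 2098.0
  {North, East}: total = 2114.4
  {North, South}: total = 2378.2
  {North, Central}: total = 2587.5
  {South, Central}: total = 2692.2
Best pair: {South, West} with total 1742.1.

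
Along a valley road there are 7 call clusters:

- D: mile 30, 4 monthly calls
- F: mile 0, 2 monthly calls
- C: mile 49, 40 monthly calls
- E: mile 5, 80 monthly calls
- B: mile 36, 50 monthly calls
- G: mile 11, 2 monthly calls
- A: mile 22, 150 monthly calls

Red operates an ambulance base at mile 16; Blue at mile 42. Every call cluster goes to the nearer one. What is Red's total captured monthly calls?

234

The indifferent point is the midpoint (16+42)/2 = 29; call clusters left of it (closer to Red at 16) go to Red, those right go to Blue.
  F at 0 (w=2) → Red
  E at 5 (w=80) → Red
  G at 11 (w=2) → Red
  A at 22 (w=150) → Red
  D at 30 (w=4) → Blue
  B at 36 (w=50) → Blue
  C at 49 (w=40) → Blue
Red captures 234; Blue captures 94.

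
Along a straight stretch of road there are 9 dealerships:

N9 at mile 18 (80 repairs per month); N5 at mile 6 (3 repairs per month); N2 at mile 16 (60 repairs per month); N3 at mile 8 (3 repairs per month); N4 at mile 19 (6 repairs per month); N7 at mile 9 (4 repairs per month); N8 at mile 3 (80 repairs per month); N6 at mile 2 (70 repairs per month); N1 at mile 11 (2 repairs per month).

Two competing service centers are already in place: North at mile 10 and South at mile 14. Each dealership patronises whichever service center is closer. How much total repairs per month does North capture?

162

The indifferent point is the midpoint (10+14)/2 = 12; dealerships left of it (closer to North at 10) go to North, those right go to South.
  N6 at 2 (w=70) → North
  N8 at 3 (w=80) → North
  N5 at 6 (w=3) → North
  N3 at 8 (w=3) → North
  N7 at 9 (w=4) → North
  N1 at 11 (w=2) → North
  N2 at 16 (w=60) → South
  N9 at 18 (w=80) → South
  N4 at 19 (w=6) → South
North captures 162; South captures 146.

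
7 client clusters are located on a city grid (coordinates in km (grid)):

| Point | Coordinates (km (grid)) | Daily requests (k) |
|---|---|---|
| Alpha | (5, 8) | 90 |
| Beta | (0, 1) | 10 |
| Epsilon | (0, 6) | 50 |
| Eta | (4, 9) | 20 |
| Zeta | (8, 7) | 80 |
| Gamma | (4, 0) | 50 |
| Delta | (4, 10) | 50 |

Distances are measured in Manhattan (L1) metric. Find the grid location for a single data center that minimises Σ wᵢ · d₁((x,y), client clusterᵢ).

(4, 7)

Manhattan distance separates: Σwᵢ(|x−xᵢ|+|y−yᵢ|) = Σwᵢ|x−xᵢ| + Σwᵢ|y−yᵢ|, so x and y are optimised independently as 1-D weighted medians.
Total weight W = 350; half = 175.
x-coordinate, sorted with cumulative weight:
  x=0 (Beta, w=10) cum 10
  x=0 (Epsilon, w=50) cum 60
  x=4 (Eta, w=20) cum 80
  x=4 (Gamma, w=50) cum 130
  x=4 (Delta, w=50) cum 180  ← median
  x=5 (Alpha, w=90) cum 270
  x=8 (Zeta, w=80) cum 350
⇒ x* = 4
y-coordinate, sorted with cumulative weight:
  y=0 (Gamma, w=50) cum 50
  y=1 (Beta, w=10) cum 60
  y=6 (Epsilon, w=50) cum 110
  y=7 (Zeta, w=80) cum 190  ← median
  y=8 (Alpha, w=90) cum 280
  y=9 (Eta, w=20) cum 300
  y=10 (Delta, w=50) cum 350
⇒ y* = 7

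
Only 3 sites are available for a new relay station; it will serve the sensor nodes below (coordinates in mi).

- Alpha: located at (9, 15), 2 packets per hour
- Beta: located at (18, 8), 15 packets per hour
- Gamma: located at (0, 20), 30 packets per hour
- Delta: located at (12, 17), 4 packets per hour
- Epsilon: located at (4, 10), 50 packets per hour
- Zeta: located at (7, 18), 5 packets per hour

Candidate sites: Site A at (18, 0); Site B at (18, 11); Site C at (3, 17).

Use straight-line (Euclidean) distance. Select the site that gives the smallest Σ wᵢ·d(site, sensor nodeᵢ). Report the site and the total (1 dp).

Total weighted distance at each candidate:
  Site A (18, 0): total = 2000.0
  Site B (18, 11): total = 1469.4
  Site C (3, 17): total = 812.5
Minimum is at Site C with total 812.5 mi.

Site C, total 812.5 mi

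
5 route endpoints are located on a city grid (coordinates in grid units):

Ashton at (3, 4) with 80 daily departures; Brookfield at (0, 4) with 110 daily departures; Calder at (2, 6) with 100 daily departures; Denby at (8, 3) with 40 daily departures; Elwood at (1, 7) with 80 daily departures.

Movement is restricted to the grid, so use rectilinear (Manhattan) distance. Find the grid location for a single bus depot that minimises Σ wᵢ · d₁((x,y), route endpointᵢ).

(2, 4)

Manhattan distance separates: Σwᵢ(|x−xᵢ|+|y−yᵢ|) = Σwᵢ|x−xᵢ| + Σwᵢ|y−yᵢ|, so x and y are optimised independently as 1-D weighted medians.
Total weight W = 410; half = 205.
x-coordinate, sorted with cumulative weight:
  x=0 (Brookfield, w=110) cum 110
  x=1 (Elwood, w=80) cum 190
  x=2 (Calder, w=100) cum 290  ← median
  x=3 (Ashton, w=80) cum 370
  x=8 (Denby, w=40) cum 410
⇒ x* = 2
y-coordinate, sorted with cumulative weight:
  y=3 (Denby, w=40) cum 40
  y=4 (Ashton, w=80) cum 120
  y=4 (Brookfield, w=110) cum 230  ← median
  y=6 (Calder, w=100) cum 330
  y=7 (Elwood, w=80) cum 410
⇒ y* = 4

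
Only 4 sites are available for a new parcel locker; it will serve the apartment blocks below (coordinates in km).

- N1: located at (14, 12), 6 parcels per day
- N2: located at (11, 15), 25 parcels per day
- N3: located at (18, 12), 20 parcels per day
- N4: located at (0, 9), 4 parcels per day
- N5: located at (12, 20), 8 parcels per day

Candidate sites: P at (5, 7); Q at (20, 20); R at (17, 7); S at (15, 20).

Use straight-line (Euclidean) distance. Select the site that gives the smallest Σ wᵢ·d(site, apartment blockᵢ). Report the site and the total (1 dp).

S, total 477.7 km

Total weighted distance at each candidate:
  P (5, 7): total = 730.0
  Q (20, 20): total = 637.6
  R (17, 7): total = 566.9
  S (15, 20): total = 477.7
Minimum is at S with total 477.7 km.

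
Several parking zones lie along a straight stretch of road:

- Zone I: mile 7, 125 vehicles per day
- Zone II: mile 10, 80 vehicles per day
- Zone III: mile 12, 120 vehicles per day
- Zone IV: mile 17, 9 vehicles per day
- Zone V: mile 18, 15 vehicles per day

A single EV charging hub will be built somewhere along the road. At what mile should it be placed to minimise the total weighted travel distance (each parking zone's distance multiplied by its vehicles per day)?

x = 10

For a sum of weighted absolute distances on a line, the optimum is the weighted median (not the mean). Total weight W = 349; half-weight = 174.5.
Sort by position and accumulate weight:
  mile 7 (Zone I, w=125) → cum 125
  mile 10 (Zone II, w=80) → cum 205  ≥ 174.5 → median here
  mile 12 (Zone III, w=120) → cum 325
  mile 17 (Zone IV, w=9) → cum 334
  mile 18 (Zone V, w=15) → cum 349
Optimal location: mile 10.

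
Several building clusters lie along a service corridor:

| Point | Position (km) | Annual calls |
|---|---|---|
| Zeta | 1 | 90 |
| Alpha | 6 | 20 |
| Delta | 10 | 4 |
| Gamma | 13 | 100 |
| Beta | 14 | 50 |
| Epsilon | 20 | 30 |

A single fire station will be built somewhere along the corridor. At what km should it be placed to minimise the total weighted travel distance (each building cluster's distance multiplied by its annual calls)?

For a sum of weighted absolute distances on a line, the optimum is the weighted median (not the mean). Total weight W = 294; half-weight = 147.
Sort by position and accumulate weight:
  km 1 (Zeta, w=90) → cum 90
  km 6 (Alpha, w=20) → cum 110
  km 10 (Delta, w=4) → cum 114
  km 13 (Gamma, w=100) → cum 214  ≥ 147 → median here
  km 14 (Beta, w=50) → cum 264
  km 20 (Epsilon, w=30) → cum 294
Optimal location: km 13.

x = 13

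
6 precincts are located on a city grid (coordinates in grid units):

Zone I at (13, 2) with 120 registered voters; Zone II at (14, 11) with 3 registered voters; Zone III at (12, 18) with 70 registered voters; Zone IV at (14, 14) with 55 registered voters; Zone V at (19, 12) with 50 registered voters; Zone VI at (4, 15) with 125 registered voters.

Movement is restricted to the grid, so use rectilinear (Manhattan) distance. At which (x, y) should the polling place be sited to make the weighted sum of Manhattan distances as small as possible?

Manhattan distance separates: Σwᵢ(|x−xᵢ|+|y−yᵢ|) = Σwᵢ|x−xᵢ| + Σwᵢ|y−yᵢ|, so x and y are optimised independently as 1-D weighted medians.
Total weight W = 423; half = 211.5.
x-coordinate, sorted with cumulative weight:
  x=4 (Zone VI, w=125) cum 125
  x=12 (Zone III, w=70) cum 195
  x=13 (Zone I, w=120) cum 315  ← median
  x=14 (Zone II, w=3) cum 318
  x=14 (Zone IV, w=55) cum 373
  x=19 (Zone V, w=50) cum 423
⇒ x* = 13
y-coordinate, sorted with cumulative weight:
  y=2 (Zone I, w=120) cum 120
  y=11 (Zone II, w=3) cum 123
  y=12 (Zone V, w=50) cum 173
  y=14 (Zone IV, w=55) cum 228  ← median
  y=15 (Zone VI, w=125) cum 353
  y=18 (Zone III, w=70) cum 423
⇒ y* = 14

(13, 14)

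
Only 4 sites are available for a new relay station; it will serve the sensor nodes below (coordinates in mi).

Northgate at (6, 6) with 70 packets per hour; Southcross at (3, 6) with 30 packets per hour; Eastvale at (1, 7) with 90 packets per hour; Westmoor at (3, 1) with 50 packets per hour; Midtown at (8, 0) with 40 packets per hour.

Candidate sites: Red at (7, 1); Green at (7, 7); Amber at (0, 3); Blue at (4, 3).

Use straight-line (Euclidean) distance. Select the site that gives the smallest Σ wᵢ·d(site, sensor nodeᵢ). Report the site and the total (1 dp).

Total weighted distance at each candidate:
  Red (7, 1): total = 1569.3
  Green (7, 7): total = 1406.1
  Amber (0, 3): total = 1490.0
  Blue (4, 3): total = 1109.1
Minimum is at Blue with total 1109.1 mi.

Blue, total 1109.1 mi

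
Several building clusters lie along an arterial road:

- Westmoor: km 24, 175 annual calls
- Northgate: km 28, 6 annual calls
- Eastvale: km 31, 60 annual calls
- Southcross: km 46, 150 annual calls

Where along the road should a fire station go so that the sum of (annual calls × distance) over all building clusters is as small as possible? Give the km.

x = 31

For a sum of weighted absolute distances on a line, the optimum is the weighted median (not the mean). Total weight W = 391; half-weight = 195.5.
Sort by position and accumulate weight:
  km 24 (Westmoor, w=175) → cum 175
  km 28 (Northgate, w=6) → cum 181
  km 31 (Eastvale, w=60) → cum 241  ≥ 195.5 → median here
  km 46 (Southcross, w=150) → cum 391
Optimal location: km 31.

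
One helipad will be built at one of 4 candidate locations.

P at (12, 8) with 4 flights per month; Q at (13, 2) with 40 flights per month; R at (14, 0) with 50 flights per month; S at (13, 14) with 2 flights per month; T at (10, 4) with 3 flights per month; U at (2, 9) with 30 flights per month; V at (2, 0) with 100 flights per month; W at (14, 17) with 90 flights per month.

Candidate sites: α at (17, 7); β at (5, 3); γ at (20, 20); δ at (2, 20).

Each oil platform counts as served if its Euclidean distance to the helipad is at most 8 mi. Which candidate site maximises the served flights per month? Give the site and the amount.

β, covering 133

Coverage radius r = 8 mi; a point is covered iff (Δx)²+(Δy)² ≤ 8² = 64.
  α (17, 7): covers {P, Q, R, T} → 97
  β (5, 3): covers {T, U, V} → 133
  γ (20, 20): covers {W} → 90
  δ (2, 20): covers {none} → 0
Maximum coverage at β: 133 flights per month.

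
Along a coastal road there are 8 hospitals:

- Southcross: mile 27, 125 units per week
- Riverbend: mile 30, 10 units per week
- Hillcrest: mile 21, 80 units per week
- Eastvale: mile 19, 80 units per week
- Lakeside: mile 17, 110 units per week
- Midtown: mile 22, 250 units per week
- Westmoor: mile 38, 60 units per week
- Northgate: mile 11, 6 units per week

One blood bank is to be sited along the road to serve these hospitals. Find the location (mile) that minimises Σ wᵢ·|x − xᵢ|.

For a sum of weighted absolute distances on a line, the optimum is the weighted median (not the mean). Total weight W = 721; half-weight = 360.5.
Sort by position and accumulate weight:
  mile 11 (Northgate, w=6) → cum 6
  mile 17 (Lakeside, w=110) → cum 116
  mile 19 (Eastvale, w=80) → cum 196
  mile 21 (Hillcrest, w=80) → cum 276
  mile 22 (Midtown, w=250) → cum 526  ≥ 360.5 → median here
  mile 27 (Southcross, w=125) → cum 651
  mile 30 (Riverbend, w=10) → cum 661
  mile 38 (Westmoor, w=60) → cum 721
Optimal location: mile 22.

x = 22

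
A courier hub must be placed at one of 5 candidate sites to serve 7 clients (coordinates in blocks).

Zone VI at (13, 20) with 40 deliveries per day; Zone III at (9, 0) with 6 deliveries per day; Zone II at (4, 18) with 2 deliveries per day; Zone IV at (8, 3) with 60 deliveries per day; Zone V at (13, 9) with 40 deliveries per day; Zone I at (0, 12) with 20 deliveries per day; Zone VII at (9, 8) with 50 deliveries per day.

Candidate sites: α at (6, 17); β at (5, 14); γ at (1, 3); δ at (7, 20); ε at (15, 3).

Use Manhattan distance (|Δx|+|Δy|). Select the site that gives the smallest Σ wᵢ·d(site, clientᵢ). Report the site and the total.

Total weighted distance at each candidate:
  α (6, 17): total = 2906
  β (5, 14): total = 2678
  γ (1, 3): total = 3252
  δ (7, 20): total = 3142
  ε (15, 3): total = 2636
Minimum is at ε with total 2636 blocks.

ε, total 2636 blocks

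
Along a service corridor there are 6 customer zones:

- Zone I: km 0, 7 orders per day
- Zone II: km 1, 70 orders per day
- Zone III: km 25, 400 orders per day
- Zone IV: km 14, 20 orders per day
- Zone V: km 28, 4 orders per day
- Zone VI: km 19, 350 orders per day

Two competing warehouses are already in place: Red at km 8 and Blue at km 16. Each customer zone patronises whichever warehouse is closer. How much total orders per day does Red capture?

77

The indifferent point is the midpoint (8+16)/2 = 12; customer zones left of it (closer to Red at 8) go to Red, those right go to Blue.
  Zone I at 0 (w=7) → Red
  Zone II at 1 (w=70) → Red
  Zone IV at 14 (w=20) → Blue
  Zone VI at 19 (w=350) → Blue
  Zone III at 25 (w=400) → Blue
  Zone V at 28 (w=4) → Blue
Red captures 77; Blue captures 774.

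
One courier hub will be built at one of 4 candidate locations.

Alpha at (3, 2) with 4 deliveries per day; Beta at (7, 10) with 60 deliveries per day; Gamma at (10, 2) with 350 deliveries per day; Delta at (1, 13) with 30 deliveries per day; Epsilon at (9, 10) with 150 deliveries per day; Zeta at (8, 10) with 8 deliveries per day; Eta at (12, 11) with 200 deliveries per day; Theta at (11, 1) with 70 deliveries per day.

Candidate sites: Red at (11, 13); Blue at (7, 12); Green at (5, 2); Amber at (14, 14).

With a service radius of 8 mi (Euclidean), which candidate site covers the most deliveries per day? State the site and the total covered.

Blue, covering 448

Coverage radius r = 8 mi; a point is covered iff (Δx)²+(Δy)² ≤ 8² = 64.
  Red (11, 13): covers {Beta, Epsilon, Zeta, Eta} → 418
  Blue (7, 12): covers {Beta, Delta, Epsilon, Zeta, Eta} → 448
  Green (5, 2): covers {Alpha, Gamma, Theta} → 424
  Amber (14, 14): covers {Epsilon, Zeta, Eta} → 358
Maximum coverage at Blue: 448 deliveries per day.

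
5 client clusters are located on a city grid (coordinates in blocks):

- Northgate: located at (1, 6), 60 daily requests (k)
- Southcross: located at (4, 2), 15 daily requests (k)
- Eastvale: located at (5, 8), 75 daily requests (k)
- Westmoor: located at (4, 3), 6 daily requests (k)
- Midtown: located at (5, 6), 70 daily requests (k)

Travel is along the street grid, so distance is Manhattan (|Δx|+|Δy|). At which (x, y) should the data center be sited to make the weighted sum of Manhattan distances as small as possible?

(5, 6)

Manhattan distance separates: Σwᵢ(|x−xᵢ|+|y−yᵢ|) = Σwᵢ|x−xᵢ| + Σwᵢ|y−yᵢ|, so x and y are optimised independently as 1-D weighted medians.
Total weight W = 226; half = 113.
x-coordinate, sorted with cumulative weight:
  x=1 (Northgate, w=60) cum 60
  x=4 (Southcross, w=15) cum 75
  x=4 (Westmoor, w=6) cum 81
  x=5 (Eastvale, w=75) cum 156  ← median
  x=5 (Midtown, w=70) cum 226
⇒ x* = 5
y-coordinate, sorted with cumulative weight:
  y=2 (Southcross, w=15) cum 15
  y=3 (Westmoor, w=6) cum 21
  y=6 (Northgate, w=60) cum 81
  y=6 (Midtown, w=70) cum 151  ← median
  y=8 (Eastvale, w=75) cum 226
⇒ y* = 6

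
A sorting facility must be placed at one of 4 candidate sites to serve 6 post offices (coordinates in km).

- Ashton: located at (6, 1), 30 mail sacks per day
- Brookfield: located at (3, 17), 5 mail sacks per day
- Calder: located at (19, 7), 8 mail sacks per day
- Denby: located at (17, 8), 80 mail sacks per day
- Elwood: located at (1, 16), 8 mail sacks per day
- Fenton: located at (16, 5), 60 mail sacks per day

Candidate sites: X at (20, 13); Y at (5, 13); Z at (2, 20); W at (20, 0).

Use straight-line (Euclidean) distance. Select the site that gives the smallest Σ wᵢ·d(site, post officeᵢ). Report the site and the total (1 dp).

X, total 1846.2 km

Total weighted distance at each candidate:
  X (20, 13): total = 1846.2
  Y (5, 13): total = 2401.5
  Z (2, 20): total = 3570.3
  W (20, 0): total = 1864.3
Minimum is at X with total 1846.2 km.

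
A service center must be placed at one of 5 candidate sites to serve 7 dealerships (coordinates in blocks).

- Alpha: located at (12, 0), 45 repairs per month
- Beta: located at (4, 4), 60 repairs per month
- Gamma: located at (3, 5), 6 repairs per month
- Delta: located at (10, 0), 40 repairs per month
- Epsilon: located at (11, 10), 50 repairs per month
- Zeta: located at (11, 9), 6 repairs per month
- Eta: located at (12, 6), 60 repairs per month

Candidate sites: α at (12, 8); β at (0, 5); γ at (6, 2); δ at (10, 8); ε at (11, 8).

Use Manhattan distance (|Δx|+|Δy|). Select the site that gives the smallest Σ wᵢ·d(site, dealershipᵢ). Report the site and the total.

ε, total 1777 blocks

Total weighted distance at each candidate:
  α (12, 8): total = 1834
  β (0, 5): total = 3353
  γ (6, 2): total = 2198
  δ (10, 8): total = 1832
  ε (11, 8): total = 1777
Minimum is at ε with total 1777 blocks.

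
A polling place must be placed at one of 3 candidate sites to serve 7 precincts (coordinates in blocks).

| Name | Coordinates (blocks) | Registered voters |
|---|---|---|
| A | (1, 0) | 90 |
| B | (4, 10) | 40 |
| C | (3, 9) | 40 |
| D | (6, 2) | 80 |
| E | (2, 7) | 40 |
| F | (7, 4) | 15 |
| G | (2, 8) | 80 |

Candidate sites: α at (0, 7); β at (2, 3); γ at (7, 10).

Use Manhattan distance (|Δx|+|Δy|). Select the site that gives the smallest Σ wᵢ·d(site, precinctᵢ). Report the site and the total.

β, total 2050 blocks

Total weighted distance at each candidate:
  α (0, 7): total = 2550
  β (2, 3): total = 2050
  γ (7, 10): total = 3450
Minimum is at β with total 2050 blocks.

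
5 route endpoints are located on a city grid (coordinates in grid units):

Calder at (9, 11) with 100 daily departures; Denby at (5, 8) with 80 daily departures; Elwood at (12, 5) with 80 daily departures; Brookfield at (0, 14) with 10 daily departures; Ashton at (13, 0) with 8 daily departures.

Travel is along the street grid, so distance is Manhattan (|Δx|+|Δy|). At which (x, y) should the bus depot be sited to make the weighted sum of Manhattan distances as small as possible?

Manhattan distance separates: Σwᵢ(|x−xᵢ|+|y−yᵢ|) = Σwᵢ|x−xᵢ| + Σwᵢ|y−yᵢ|, so x and y are optimised independently as 1-D weighted medians.
Total weight W = 278; half = 139.
x-coordinate, sorted with cumulative weight:
  x=0 (Brookfield, w=10) cum 10
  x=5 (Denby, w=80) cum 90
  x=9 (Calder, w=100) cum 190  ← median
  x=12 (Elwood, w=80) cum 270
  x=13 (Ashton, w=8) cum 278
⇒ x* = 9
y-coordinate, sorted with cumulative weight:
  y=0 (Ashton, w=8) cum 8
  y=5 (Elwood, w=80) cum 88
  y=8 (Denby, w=80) cum 168  ← median
  y=11 (Calder, w=100) cum 268
  y=14 (Brookfield, w=10) cum 278
⇒ y* = 8

(9, 8)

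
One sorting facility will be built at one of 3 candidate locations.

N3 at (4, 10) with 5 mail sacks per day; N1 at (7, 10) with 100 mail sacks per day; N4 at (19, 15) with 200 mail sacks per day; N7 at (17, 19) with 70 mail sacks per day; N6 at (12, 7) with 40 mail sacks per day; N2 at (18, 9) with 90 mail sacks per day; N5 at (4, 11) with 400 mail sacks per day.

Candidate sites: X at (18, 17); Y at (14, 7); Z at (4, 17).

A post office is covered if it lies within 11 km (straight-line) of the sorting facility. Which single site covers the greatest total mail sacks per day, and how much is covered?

Y, covering 835

Coverage radius r = 11 km; a point is covered iff (Δx)²+(Δy)² ≤ 11² = 121.
  X (18, 17): covers {N4, N7, N2} → 360
  Y (14, 7): covers {N3, N1, N4, N6, N2, N5} → 835
  Z (4, 17): covers {N3, N1, N5} → 505
Maximum coverage at Y: 835 mail sacks per day.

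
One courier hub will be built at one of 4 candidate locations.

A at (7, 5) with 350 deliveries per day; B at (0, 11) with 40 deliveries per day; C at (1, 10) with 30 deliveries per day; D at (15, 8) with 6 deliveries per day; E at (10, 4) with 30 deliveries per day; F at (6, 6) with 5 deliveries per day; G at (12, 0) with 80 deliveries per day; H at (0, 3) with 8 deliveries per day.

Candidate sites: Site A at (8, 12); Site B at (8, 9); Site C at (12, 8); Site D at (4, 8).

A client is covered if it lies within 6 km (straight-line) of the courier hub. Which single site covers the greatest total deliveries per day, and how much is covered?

Site D, covering 425

Coverage radius r = 6 km; a point is covered iff (Δx)²+(Δy)² ≤ 6² = 36.
  Site A (8, 12): covers {none} → 0
  Site B (8, 9): covers {A, E, F} → 385
  Site C (12, 8): covers {A, D, E} → 386
  Site D (4, 8): covers {A, B, C, F} → 425
Maximum coverage at Site D: 425 deliveries per day.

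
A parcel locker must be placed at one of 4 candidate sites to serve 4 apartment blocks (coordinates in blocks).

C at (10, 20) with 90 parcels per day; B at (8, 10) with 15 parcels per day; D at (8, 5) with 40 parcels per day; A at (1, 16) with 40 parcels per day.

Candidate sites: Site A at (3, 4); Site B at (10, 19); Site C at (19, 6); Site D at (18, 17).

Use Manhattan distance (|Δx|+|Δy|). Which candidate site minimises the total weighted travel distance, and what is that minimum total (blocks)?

Site B, total 1375 blocks

Total weighted distance at each candidate:
  Site A (3, 4): total = 3035
  Site B (10, 19): total = 1375
  Site C (19, 6): total = 3895
  Site D (18, 17): total = 2845
Minimum is at Site B with total 1375 blocks.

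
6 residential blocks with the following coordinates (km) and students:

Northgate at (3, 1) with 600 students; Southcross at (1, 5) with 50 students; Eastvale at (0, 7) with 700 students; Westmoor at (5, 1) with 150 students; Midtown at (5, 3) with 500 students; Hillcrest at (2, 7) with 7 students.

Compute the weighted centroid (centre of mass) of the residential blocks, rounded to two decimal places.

The minimiser of Σwᵢ‖p−pᵢ‖² is the weighted centroid p* = (Σwᵢpᵢ)/(Σwᵢ).
Σwᵢ = 2007.
Σwᵢxᵢ = 600·3 + 50·1 + 700·0 + 150·5 + 500·5 + 7·2 = 5114.
Σwᵢyᵢ = 600·1 + 50·5 + 700·7 + 150·1 + 500·3 + 7·7 = 7449.
x* = 5114/2007 = 2.55, y* = 7449/2007 = 3.71.

(2.55, 3.71)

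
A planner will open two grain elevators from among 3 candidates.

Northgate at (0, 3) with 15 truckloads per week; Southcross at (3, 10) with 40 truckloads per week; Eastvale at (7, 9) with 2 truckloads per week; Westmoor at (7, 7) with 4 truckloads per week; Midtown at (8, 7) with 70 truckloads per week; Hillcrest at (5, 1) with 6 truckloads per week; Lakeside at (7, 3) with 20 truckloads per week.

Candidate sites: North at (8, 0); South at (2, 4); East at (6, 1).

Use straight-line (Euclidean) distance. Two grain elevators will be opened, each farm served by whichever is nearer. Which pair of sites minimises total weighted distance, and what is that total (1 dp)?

{South, East}, total 807.8

Evaluate every pair (each demand assigned to the nearer of the two):
  {South, East}: total = 807.8
  {North, South}: total = 866.1
  {North, East}: total = 1008.2
Best pair: {South, East} with total 807.8.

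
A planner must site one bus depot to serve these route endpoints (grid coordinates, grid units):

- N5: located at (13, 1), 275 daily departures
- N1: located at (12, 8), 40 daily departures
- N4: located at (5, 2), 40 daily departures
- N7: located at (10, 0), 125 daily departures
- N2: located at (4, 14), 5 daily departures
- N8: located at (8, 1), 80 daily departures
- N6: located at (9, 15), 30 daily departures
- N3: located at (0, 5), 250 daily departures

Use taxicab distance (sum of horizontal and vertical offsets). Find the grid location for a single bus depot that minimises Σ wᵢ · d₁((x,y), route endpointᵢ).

Manhattan distance separates: Σwᵢ(|x−xᵢ|+|y−yᵢ|) = Σwᵢ|x−xᵢ| + Σwᵢ|y−yᵢ|, so x and y are optimised independently as 1-D weighted medians.
Total weight W = 845; half = 422.5.
x-coordinate, sorted with cumulative weight:
  x=0 (N3, w=250) cum 250
  x=4 (N2, w=5) cum 255
  x=5 (N4, w=40) cum 295
  x=8 (N8, w=80) cum 375
  x=9 (N6, w=30) cum 405
  x=10 (N7, w=125) cum 530  ← median
  x=12 (N1, w=40) cum 570
  x=13 (N5, w=275) cum 845
⇒ x* = 10
y-coordinate, sorted with cumulative weight:
  y=0 (N7, w=125) cum 125
  y=1 (N5, w=275) cum 400
  y=1 (N8, w=80) cum 480  ← median
  y=2 (N4, w=40) cum 520
  y=5 (N3, w=250) cum 770
  y=8 (N1, w=40) cum 810
  y=14 (N2, w=5) cum 815
  y=15 (N6, w=30) cum 845
⇒ y* = 1

(10, 1)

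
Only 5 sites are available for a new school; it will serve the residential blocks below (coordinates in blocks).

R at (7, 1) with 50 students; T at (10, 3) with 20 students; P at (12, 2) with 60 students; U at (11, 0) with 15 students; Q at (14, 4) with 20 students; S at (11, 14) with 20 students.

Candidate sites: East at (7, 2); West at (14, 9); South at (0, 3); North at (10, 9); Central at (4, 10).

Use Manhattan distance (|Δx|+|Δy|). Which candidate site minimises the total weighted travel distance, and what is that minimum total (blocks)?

Total weighted distance at each candidate:
  East (7, 2): total = 1020
  West (14, 9): total = 1930
  South (0, 3): total = 2380
  North (10, 9): total = 1660
  Central (4, 10): total = 2615
Minimum is at East with total 1020 blocks.

East, total 1020 blocks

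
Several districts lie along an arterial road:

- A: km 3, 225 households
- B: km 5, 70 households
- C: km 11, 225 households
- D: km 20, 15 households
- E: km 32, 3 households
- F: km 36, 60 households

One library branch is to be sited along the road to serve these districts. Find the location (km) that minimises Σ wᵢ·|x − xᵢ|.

x = 11

For a sum of weighted absolute distances on a line, the optimum is the weighted median (not the mean). Total weight W = 598; half-weight = 299.
Sort by position and accumulate weight:
  km 3 (A, w=225) → cum 225
  km 5 (B, w=70) → cum 295
  km 11 (C, w=225) → cum 520  ≥ 299 → median here
  km 20 (D, w=15) → cum 535
  km 32 (E, w=3) → cum 538
  km 36 (F, w=60) → cum 598
Optimal location: km 11.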